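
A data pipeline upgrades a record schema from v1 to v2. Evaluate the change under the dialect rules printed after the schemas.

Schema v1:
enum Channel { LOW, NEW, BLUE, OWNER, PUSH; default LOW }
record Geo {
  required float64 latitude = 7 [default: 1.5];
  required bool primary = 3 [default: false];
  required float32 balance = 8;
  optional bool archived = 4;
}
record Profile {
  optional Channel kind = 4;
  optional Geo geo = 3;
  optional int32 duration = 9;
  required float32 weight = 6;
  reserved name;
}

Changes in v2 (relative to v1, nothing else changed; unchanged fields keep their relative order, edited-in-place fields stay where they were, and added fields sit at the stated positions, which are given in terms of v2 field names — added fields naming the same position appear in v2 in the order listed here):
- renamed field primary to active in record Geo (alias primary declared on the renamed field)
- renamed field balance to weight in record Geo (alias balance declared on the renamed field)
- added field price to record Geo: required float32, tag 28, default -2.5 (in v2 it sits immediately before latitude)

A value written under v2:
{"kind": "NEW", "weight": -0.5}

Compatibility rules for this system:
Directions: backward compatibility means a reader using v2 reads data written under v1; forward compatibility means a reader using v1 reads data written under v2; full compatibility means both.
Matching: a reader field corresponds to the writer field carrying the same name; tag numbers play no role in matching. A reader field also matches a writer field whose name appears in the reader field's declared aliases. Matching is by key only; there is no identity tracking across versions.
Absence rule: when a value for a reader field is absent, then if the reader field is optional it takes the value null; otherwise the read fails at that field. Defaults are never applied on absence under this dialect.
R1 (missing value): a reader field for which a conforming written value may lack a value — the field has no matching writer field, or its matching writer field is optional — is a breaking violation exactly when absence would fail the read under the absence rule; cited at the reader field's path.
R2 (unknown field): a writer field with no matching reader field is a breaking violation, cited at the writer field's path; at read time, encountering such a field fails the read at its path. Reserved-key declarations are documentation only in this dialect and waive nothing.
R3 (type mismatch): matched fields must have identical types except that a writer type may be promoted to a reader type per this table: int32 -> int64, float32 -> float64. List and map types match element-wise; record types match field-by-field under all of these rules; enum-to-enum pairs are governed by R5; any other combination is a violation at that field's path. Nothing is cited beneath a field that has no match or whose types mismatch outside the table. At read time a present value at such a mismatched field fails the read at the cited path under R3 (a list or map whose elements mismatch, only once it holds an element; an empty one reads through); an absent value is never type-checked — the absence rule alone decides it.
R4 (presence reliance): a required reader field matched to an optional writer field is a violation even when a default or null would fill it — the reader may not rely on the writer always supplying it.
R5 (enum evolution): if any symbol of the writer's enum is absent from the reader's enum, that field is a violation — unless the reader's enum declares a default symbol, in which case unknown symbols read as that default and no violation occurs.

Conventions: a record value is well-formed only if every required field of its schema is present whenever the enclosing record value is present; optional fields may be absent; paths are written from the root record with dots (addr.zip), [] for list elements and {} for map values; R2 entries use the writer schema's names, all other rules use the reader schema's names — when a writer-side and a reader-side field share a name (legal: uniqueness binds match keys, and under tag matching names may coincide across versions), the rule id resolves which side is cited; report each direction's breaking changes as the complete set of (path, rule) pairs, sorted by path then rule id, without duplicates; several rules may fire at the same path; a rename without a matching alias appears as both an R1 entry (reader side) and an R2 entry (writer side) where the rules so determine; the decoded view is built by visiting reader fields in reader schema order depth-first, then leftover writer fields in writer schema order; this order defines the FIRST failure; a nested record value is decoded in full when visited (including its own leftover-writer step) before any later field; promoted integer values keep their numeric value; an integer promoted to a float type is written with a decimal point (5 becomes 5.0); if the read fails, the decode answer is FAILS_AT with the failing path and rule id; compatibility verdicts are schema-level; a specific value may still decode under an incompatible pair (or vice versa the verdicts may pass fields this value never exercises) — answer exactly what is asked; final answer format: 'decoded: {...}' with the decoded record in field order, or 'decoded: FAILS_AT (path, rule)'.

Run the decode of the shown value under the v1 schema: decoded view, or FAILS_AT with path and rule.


arrows below run writer -> reader for Profile
decode walk for Profile under reader schema v1:
  kind := "NEW"
  geo := null (absent, optional -> null)
  duration := null (absent, optional -> null)
  weight := -0.5
  => decoded: {"kind": "NEW", "geo": null, "duration": null, "weight": -0.5}
the other Profile changes do not affect what is asked:
  renamed field primary to active in record Geo (alias primary declared on the renamed field) -> changes Profile's schema-level verdicts only — the decode of this value is the same
  renamed field balance to weight in record Geo (alias balance declared on the renamed field) -> changes Profile's schema-level verdicts only — the decode of this value is the same
  added field price to record Geo: required float32, tag 28, default -2.5 (in v2 it sits immediately before latitude) -> changes Profile's schema-level verdicts only — the decode of this value is the same

decoded: {"kind": "NEW", "geo": null, "duration": null, "weight": -0.5}


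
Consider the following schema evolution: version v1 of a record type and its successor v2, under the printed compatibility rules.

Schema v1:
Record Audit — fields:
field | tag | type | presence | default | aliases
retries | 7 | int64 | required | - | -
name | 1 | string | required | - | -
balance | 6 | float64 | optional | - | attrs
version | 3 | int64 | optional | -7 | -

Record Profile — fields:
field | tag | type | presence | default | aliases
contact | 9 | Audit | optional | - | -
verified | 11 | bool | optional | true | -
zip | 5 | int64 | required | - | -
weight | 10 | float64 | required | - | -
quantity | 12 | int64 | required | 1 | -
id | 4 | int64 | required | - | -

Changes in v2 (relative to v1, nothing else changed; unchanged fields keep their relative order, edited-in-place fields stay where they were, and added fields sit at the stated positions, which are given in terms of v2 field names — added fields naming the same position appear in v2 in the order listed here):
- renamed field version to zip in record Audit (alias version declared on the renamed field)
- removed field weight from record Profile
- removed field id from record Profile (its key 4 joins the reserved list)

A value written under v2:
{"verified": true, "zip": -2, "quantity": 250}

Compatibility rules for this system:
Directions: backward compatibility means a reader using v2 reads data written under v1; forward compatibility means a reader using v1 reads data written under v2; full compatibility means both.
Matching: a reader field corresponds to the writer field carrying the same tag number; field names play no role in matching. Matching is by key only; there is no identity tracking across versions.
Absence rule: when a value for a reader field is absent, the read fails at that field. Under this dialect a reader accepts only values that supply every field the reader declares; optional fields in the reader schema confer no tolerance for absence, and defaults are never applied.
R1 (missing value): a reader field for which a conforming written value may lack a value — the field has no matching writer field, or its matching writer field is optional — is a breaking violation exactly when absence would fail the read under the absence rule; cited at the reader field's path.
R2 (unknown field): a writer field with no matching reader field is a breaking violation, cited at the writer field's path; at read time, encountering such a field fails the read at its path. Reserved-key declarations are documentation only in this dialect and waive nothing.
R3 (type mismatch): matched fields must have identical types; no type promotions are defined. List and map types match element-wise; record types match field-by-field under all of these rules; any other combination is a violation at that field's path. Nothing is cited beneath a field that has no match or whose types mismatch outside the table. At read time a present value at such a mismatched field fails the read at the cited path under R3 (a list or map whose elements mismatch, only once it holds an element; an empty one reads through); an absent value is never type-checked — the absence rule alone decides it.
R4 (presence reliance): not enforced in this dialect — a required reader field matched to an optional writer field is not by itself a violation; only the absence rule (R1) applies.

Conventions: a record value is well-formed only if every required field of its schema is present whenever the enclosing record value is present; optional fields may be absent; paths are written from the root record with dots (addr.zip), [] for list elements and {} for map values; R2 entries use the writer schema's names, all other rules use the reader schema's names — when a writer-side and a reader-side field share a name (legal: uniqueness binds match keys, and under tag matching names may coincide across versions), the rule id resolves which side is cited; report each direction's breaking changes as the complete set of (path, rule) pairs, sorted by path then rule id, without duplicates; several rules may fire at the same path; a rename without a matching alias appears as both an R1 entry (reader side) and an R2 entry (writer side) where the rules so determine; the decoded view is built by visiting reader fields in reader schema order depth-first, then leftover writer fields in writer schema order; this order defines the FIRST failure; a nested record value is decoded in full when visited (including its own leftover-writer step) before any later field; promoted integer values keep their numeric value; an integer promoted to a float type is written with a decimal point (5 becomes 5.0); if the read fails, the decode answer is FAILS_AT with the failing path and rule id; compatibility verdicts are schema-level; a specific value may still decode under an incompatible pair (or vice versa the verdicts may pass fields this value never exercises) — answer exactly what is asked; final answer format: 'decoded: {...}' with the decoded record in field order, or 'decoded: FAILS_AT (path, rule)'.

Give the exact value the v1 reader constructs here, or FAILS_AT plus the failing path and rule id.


the writer's type comes first in each Profile pair
migrating the Profile value to v1:
  read fails at contact under R1 (no fill)
  => FAILS_AT (contact, R1)
the other Profile changes do not affect what is asked:
  renamed field version to zip in record Audit (alias version declared on the renamed field) -> changes Profile's schema-level verdicts only — the decode of this value is the same
  removed field weight from record Profile -> changes Profile's schema-level verdicts only — the decode of this value is the same
  removed field id from record Profile (its key 4 joins the reserved list) -> changes Profile's schema-level verdicts only — the decode of this value is the same

decoded: FAILS_AT (contact, R1)


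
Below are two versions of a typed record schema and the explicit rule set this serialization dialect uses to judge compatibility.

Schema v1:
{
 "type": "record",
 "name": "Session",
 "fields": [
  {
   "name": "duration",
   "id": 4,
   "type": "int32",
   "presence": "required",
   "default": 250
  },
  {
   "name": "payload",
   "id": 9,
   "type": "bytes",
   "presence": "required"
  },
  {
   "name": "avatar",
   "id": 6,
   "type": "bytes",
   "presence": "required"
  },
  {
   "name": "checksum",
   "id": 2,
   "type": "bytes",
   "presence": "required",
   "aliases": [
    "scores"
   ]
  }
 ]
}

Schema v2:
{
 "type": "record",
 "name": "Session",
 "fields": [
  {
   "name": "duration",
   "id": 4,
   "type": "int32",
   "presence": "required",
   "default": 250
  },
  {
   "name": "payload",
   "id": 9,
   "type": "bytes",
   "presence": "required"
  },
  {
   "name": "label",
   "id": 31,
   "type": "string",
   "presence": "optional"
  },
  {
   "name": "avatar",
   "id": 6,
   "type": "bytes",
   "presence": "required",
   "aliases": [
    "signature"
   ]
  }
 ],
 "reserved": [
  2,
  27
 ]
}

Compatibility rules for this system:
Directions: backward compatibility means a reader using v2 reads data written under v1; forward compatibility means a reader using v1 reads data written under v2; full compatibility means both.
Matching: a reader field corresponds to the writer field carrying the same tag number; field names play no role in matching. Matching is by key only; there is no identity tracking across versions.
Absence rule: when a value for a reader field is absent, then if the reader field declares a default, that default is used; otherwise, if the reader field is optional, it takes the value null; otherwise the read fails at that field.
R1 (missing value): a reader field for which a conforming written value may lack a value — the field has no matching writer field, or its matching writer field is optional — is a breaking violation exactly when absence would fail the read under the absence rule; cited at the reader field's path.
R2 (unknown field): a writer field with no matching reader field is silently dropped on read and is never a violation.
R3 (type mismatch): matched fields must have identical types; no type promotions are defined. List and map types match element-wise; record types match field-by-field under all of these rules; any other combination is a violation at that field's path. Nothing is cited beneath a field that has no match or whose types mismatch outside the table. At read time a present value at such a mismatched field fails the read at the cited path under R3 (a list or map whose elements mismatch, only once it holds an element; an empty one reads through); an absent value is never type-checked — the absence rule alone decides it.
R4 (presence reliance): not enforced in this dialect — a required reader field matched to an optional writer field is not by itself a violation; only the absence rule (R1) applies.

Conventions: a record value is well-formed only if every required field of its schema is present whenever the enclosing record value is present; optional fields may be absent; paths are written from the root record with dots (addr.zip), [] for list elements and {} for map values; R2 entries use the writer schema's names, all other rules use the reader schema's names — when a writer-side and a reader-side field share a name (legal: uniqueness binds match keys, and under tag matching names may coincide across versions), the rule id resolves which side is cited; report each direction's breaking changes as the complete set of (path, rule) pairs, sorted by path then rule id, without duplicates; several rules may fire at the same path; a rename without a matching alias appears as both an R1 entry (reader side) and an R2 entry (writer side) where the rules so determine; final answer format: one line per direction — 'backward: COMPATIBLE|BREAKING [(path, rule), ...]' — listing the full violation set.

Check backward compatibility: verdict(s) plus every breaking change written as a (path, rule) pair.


in Session below, arrows point writer -> reader
backward for Session (reader v2, writer v1):
  int32 -> int32, writer required: duration aligns to duration
  bytes -> bytes, writer required: payload aligns to payload
  label has no writer counterpart
  bytes -> bytes, writer required: avatar aligns to avatar
  writer checksum: unknown to reader
  => backward: COMPATIBLE
remaining Session differences; none change what is asked:
  removed field checksum from record Session (its key 2 joins the reserved list) -> affects forward compatibility only, which is not asked
  added field label to record Session: optional string, tag 31 (in v2 it sits immediately before avatar) -> triggers nothing under Session's printed rules — same verdict

backward: COMPATIBLE []


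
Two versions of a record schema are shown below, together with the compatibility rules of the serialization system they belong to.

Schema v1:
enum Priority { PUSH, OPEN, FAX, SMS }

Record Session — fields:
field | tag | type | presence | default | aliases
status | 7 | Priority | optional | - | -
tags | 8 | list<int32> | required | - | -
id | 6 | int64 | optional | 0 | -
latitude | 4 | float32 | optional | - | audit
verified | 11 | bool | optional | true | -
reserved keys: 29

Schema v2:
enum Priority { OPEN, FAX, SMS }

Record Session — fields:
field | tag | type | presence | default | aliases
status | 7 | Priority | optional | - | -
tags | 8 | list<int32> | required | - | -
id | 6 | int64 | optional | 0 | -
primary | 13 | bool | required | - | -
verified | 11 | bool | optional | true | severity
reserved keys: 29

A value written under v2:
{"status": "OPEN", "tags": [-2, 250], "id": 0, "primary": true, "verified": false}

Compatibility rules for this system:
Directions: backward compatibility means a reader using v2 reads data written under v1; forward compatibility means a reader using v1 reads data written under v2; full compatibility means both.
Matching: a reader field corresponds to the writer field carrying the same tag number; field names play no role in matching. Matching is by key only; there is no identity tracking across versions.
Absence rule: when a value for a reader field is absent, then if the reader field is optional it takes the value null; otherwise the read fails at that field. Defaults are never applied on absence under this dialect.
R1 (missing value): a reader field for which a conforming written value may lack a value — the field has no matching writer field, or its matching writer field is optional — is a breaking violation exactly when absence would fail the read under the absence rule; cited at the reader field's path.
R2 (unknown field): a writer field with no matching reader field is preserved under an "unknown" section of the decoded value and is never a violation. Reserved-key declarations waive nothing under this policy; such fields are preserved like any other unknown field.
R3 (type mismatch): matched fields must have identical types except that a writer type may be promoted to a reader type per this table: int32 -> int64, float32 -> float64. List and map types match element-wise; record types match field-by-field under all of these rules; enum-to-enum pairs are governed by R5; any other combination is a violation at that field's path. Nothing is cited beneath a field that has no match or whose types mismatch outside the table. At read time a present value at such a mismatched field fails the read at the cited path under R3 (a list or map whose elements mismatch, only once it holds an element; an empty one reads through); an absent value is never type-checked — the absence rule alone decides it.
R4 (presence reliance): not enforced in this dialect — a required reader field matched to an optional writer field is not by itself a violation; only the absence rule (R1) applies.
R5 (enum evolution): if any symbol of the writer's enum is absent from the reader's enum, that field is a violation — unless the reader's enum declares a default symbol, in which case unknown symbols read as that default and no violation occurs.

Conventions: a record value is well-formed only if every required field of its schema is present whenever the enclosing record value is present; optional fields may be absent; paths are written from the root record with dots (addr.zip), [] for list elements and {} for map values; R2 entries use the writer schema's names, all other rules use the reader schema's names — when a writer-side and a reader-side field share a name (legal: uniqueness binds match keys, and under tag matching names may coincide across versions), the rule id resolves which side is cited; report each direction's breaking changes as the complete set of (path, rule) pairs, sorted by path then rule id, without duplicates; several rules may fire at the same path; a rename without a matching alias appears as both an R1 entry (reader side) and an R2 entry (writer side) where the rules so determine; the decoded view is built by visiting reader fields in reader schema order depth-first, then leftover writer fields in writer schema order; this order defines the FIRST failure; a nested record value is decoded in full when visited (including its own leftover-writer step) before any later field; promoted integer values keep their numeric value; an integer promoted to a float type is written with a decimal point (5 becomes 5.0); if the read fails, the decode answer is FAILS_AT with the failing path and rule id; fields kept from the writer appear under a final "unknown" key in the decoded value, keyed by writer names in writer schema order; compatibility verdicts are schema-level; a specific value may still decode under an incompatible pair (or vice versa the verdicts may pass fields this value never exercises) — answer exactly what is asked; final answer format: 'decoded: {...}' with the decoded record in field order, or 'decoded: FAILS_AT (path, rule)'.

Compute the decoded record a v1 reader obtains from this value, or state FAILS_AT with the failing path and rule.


decoded: {"status": "OPEN", "tags": [-2, 250], "id": 0, "latitude": null, "verified": false, "unknown": {"primary": true}}

arrows below run writer -> reader for Session
decode (reader v1):
  status := "OPEN"
  tags := [-2, 250]
  id := 0
  latitude := null (missing; optional => null)
  verified := false
  writer primary: kept under "unknown"
  => decoded: {"status": "OPEN", "tags": [-2, 250], "id": 0, "latitude": null, "verified": false, "unknown": {"primary": true}}
diffs on Session not affecting the asked answer:
  removed field latitude from record Session -> fires no rule on Session under this dialect and leaves the result unchanged
  enum Priority (field status in record Session): symbol PUSH removed -> schema-level compatibility only; this Session value's decode is unchanged


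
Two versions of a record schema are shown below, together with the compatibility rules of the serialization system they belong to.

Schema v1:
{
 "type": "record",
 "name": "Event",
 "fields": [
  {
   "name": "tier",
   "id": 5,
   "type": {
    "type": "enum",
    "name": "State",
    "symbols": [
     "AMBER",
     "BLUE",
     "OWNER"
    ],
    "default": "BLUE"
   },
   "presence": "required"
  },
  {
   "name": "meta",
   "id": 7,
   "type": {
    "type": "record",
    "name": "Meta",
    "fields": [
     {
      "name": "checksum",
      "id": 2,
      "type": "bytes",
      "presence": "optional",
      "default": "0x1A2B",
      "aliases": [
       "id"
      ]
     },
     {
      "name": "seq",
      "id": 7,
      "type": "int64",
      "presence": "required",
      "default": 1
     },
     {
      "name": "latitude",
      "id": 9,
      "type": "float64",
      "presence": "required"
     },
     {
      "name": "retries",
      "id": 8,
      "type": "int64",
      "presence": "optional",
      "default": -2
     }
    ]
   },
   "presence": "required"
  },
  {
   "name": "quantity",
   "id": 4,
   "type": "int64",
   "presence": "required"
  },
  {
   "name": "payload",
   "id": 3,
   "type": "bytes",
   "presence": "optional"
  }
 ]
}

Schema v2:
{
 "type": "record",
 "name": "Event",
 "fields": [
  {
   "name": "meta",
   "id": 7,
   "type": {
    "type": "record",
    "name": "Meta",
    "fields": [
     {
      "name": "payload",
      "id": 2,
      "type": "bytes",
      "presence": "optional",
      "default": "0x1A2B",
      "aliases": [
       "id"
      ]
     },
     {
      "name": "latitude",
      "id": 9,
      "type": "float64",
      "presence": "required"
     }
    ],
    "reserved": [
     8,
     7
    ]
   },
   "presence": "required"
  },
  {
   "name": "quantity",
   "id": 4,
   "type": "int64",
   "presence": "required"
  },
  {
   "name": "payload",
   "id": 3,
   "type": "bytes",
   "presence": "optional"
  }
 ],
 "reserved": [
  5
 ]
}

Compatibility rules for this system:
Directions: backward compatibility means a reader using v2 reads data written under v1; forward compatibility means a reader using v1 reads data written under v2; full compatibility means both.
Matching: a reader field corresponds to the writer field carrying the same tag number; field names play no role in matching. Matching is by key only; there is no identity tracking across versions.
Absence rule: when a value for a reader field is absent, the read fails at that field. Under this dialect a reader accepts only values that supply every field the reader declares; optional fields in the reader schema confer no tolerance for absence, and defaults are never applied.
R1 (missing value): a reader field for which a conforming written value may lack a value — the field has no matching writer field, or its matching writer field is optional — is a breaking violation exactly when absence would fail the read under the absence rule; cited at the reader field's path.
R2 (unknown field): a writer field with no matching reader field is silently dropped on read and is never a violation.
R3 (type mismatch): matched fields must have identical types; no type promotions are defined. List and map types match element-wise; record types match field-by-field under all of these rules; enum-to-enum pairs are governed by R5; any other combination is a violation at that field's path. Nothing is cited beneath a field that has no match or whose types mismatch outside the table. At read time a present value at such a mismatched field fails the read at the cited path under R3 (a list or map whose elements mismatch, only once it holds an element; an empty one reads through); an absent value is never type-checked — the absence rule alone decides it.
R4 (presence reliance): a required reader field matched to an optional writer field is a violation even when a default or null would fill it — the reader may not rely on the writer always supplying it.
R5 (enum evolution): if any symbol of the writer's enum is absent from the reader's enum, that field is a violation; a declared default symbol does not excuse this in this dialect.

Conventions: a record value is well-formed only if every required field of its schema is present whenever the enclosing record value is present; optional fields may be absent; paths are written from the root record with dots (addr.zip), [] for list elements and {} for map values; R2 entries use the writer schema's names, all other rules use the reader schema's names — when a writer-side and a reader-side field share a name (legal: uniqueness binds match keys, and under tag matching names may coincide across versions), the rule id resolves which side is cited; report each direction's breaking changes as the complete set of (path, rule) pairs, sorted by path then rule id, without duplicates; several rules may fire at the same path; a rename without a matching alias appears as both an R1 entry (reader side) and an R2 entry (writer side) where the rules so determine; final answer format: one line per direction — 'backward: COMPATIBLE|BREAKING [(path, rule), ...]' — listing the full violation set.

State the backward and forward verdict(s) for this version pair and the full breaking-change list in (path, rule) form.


backward: BREAKING [(meta.payload, R1), (payload, R1)]; forward: BREAKING [(meta.checksum, R1), (meta.retries, R1), (meta.seq, R1), (payload, R1), (tier, R1)]

the writer's type comes first in each Event pair
backward pass over Event, reader schema v2, writer schema v1:
  Meta -> Meta, writer required: meta aligns to meta
  int64 -> int64, writer required: quantity aligns to quantity
  bytes -> bytes, writer optional: payload aligns to payload
  tier (writer side), unknown to reader
  bytes -> bytes, writer optional: meta.payload aligns to meta.checksum
  float64 -> float64, writer required: meta.latitude aligns to meta.latitude
  meta.seq (writer side), unknown to reader
  meta.retries (writer side), unknown to reader
  R1 fires at meta.payload
  R1 fires at payload
  => backward: BREAKING (2)
forward pass over Event, reader schema v1, writer schema v2:
  no writer field matches reader tier
  Meta -> Meta, writer required: meta aligns to meta
  int64 -> int64, writer required: quantity aligns to quantity
  bytes -> bytes, writer optional: payload aligns to payload
  bytes -> bytes, writer optional: meta.checksum aligns to meta.payload
  no writer field matches reader meta.seq
  float64 -> float64, writer required: meta.latitude aligns to meta.latitude
  no writer field matches reader meta.retries
  R1 fires at meta.checksum
  R1 fires at meta.retries
  R1 fires at meta.seq
  R1 fires at payload
  R1 fires at tier
  => forward: BREAKING (5)


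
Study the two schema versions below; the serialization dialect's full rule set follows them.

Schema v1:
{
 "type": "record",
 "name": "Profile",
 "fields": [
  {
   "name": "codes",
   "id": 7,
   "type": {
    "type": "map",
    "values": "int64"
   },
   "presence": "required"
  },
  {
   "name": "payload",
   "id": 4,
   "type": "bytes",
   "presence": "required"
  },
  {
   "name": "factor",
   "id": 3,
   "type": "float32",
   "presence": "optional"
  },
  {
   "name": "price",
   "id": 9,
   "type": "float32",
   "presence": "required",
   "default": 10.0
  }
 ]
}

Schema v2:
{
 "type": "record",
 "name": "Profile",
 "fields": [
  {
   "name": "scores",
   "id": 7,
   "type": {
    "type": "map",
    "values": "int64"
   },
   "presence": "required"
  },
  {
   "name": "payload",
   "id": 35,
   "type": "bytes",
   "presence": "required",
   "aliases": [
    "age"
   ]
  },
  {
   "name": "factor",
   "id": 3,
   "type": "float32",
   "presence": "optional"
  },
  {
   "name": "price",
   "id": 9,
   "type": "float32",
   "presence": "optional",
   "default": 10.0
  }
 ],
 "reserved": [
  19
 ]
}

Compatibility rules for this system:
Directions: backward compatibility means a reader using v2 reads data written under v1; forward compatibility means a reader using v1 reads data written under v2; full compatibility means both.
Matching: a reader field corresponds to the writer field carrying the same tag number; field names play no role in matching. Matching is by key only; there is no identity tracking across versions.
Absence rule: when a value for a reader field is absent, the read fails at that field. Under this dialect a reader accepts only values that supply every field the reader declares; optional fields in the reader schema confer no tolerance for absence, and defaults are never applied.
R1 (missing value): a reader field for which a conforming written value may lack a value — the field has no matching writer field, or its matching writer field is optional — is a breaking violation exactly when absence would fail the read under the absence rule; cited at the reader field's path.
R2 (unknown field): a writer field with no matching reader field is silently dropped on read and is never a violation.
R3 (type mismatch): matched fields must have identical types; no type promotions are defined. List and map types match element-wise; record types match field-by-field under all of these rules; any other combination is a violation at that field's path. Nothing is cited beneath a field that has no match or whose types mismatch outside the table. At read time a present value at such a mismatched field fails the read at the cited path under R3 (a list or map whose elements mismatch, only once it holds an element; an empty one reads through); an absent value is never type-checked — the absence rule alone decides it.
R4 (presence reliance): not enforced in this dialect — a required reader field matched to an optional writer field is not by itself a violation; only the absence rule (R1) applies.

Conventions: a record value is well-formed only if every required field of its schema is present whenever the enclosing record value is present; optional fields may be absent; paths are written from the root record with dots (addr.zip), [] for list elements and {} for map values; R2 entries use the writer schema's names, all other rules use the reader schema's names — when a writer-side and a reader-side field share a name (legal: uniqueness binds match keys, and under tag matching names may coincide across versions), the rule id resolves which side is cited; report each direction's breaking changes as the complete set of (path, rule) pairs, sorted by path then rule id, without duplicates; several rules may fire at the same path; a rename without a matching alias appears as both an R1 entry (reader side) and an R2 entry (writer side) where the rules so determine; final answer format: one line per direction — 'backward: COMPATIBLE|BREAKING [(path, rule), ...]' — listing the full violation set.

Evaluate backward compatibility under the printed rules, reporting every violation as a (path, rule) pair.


backward: BREAKING [(factor, R1), (payload, R1)]

each type pair in Profile: writer, then reader
backward on Profile — v2 reading data written by v1:
  map<string, int64> -> map<string, int64>, writer required: scores aligns to codes
  payload: no writer-side match
  float32 -> float32, writer optional: factor aligns to factor
  float32 -> float32, writer required: price aligns to price
  leftover writer field: payload
  violation R1 at factor
  violation R1 at payload
  => 2 violation(s): backward is BREAKING for Profile
the other Profile changes do not affect what is asked:
  renamed field codes to scores in record Profile -> no rule fires on it in Profile's dialect; the asked verdict holds
  field price in record Profile: required changed to optional -> fires only in the forward direction of Profile, which is not asked here


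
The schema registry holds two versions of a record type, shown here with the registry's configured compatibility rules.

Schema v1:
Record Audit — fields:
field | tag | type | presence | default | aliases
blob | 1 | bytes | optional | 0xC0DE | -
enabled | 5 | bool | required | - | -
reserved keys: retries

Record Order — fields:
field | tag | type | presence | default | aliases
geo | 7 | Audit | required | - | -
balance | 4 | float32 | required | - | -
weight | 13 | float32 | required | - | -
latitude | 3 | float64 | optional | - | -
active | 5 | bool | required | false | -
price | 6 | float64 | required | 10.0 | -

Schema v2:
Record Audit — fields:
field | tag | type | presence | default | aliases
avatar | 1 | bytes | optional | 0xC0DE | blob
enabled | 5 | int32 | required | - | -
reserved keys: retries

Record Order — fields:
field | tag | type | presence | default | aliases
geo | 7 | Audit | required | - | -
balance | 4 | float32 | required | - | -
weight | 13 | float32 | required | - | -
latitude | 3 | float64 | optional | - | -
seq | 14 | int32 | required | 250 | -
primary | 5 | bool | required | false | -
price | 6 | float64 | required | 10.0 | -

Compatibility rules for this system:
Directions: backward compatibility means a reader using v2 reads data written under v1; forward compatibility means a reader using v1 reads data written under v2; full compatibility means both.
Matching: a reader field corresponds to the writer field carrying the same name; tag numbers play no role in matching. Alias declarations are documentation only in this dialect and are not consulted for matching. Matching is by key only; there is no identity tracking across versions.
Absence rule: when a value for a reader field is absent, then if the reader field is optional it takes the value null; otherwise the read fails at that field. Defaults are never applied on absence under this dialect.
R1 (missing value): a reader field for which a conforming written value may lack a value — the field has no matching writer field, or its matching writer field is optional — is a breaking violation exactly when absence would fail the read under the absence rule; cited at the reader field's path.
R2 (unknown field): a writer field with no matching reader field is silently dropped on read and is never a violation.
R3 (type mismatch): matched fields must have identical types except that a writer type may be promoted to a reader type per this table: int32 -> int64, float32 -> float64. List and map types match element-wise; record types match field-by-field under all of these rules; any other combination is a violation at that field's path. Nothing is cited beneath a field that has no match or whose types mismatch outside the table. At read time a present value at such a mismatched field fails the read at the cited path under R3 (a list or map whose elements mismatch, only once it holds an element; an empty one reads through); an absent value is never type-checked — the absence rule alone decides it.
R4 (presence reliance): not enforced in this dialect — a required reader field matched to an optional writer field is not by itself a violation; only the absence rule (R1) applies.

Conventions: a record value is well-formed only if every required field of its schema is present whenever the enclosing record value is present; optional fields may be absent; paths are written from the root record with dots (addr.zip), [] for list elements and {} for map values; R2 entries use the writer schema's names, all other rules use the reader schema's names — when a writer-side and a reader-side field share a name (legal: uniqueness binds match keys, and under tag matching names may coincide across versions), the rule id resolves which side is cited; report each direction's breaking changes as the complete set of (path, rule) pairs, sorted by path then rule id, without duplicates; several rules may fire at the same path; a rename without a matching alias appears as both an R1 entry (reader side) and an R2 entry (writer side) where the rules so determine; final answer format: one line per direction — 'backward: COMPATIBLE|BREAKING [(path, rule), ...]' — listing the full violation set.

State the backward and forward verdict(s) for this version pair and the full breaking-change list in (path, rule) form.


the writer's type comes first in each Order pair
backward pass over Order, reader schema v2, writer schema v1:
  Audit -> Audit, writer required: geo aligns to geo
  float32 -> float32, writer required: balance aligns to balance
  float32 -> float32, writer required: weight aligns to weight
  float64 -> float64, writer optional: latitude aligns to latitude
  seq has no writer counterpart
  primary has no writer counterpart
  float64 -> float64, writer required: price aligns to price
  active (writer side), unknown to reader
  geo.avatar has no writer counterpart
  bool -> int32, writer required: geo.enabled aligns to geo.enabled
  geo.blob (writer side), unknown to reader
  violation R3 at geo.enabled
  violation R1 at primary
  violation R1 at seq
  => backward verdict for Order: BREAKING, 3 violation(s)
forward pass over Order, reader schema v1, writer schema v2:
  Audit -> Audit, writer required: geo aligns to geo
  float32 -> float32, writer required: balance aligns to balance
  float32 -> float32, writer required: weight aligns to weight
  float64 -> float64, writer optional: latitude aligns to latitude
  active has no writer counterpart
  float64 -> float64, writer required: price aligns to price
  seq (writer side), unknown to reader
  primary (writer side), unknown to reader
  geo.blob has no writer counterpart
  int32 -> bool, writer required: geo.enabled aligns to geo.enabled
  geo.avatar (writer side), unknown to reader
  violation R1 at active
  violation R3 at geo.enabled
  => forward verdict for Order: BREAKING, 2 violation(s)

backward: BREAKING [(geo.enabled, R3), (primary, R1), (seq, R1)]; forward: BREAKING [(active, R1), (geo.enabled, R3)]
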